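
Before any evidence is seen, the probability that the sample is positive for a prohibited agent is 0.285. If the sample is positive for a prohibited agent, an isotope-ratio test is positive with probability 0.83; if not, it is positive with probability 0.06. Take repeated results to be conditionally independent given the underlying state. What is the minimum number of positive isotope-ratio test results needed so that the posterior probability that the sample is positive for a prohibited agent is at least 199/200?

3

Prior odds = 0.285/0.715 = 57/143.
Likelihood ratio of a positive = 0.83/0.06 = 83/6.
Target posterior odds = 0.995/0.005 = 199.
Require (83/6)ⁿ ≥ 199 ÷ (57/143) = 28457/57.
(83/6)² = 6889/36 falls short of 28457/57 but (83/6)³ = 571787/216 reaches it, so n = 3.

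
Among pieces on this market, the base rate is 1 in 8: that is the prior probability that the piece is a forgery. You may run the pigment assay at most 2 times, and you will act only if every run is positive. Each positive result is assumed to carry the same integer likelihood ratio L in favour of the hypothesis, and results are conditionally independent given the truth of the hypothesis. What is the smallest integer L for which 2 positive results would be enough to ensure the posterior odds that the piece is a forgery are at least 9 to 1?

Prior odds = 0.125/0.875 = 1/7.
Target odds = 9.
Need L² ≥ 9 ÷ (1/7) = 63.
7² = 49 < 63 ≤ 64 = 8², so L = 8.

8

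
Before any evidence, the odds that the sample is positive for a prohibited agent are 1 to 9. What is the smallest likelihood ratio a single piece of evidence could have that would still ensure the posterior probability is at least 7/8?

Prior odds = 1/9.
Target odds = 0.875/0.125 = 7.
Required Bayes factor = 7 ÷ (1/9) = 63.

63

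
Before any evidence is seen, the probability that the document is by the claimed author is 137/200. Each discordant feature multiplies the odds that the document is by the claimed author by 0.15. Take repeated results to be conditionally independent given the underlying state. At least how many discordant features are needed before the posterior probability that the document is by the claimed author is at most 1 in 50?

3

Prior odds = 0.685/0.315 = 137/63.
Likelihood ratio per discordant feature = 0.15.
Target posterior odds = 0.02/0.98 = 1/49.
Require 0.15ⁿ ≤ 1/49 ÷ (137/63) = 9/959.
0.15² = 0.0225 is still above 9/959 but 0.15³ = 0.003375 is at or below it, so n = 3.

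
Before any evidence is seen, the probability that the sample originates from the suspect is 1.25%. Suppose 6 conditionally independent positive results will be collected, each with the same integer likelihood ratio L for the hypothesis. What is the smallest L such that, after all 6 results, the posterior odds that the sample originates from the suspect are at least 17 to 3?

Prior odds = 0.0125/0.9875 = 1/79.
Target odds = 17/3.
Need L⁶ ≥ 17/3 ÷ (1/79) = 1343/3.
2⁶ = 64 < 1343/3 ≤ 729 = 3⁶, so L = 3.

3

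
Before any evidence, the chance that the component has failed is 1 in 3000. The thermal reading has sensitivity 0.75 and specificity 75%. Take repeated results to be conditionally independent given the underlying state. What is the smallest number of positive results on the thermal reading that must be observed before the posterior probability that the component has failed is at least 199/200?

Prior odds: (1/3000) ÷ (2999/3000) = 1/2999.
False-positive rate = 1 − 0.75 = 0.25; likelihood ratio of a positive = 0.75/0.25 = 3.
Target posterior odds = 0.995/0.005 = 199.
Require 3ⁿ ≥ 199 ÷ (1/2999) = 596801.
3¹² = 531441 falls short of 596801 but 3¹³ = 1594323 reaches it, so n = 13.

13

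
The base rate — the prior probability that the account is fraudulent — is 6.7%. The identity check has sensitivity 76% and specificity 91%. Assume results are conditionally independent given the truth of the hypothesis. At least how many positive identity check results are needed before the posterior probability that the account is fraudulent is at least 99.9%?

Prior odds = 0.067/0.933 = 67/933.
False-positive rate = 1 − 0.91 = 0.09; likelihood ratio of a positive = 0.76/0.09 = 76/9.
Target posterior odds = 0.999/0.001 = 999.
Require (76/9)ⁿ ≥ 999 ÷ (67/933) = 932067/67.
(76/9)⁴ = 33362176/6561 falls short of 932067/67 but (76/9)⁵ ≈42939.3 reaches it, so n = 5.

5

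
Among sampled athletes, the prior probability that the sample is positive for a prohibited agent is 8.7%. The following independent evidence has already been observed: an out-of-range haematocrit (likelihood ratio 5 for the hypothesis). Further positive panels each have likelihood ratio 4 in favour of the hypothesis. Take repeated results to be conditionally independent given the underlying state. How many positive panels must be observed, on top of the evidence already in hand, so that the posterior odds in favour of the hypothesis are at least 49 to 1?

Prior odds = 0.087/0.913 = 87/913.
Bayes factor of the evidence already in hand = 5.
Odds after that evidence = (87/913) × 5 = 435/913.
Target odds = 49.
Need 4ⁿ ≥ 49 ÷ (435/913) = 44737/435.
4³ = 64 falls short of 44737/435 but 4⁴ = 256 reaches it, so n = 4.

4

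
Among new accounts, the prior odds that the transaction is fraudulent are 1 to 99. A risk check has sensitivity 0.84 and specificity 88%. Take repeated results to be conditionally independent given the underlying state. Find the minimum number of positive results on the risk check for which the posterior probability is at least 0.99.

Prior odds = 1/99.
False-positive rate = 1 − 0.88 = 0.12; likelihood ratio of a positive = 0.84/0.12 = 7.
Target posterior odds = 0.99/0.01 = 99.
Require 7ⁿ ≥ 99 ÷ (1/99) = 9801.
7⁴ = 2401 falls short of 9801 but 7⁵ = 16807 reaches it, so n = 5.

5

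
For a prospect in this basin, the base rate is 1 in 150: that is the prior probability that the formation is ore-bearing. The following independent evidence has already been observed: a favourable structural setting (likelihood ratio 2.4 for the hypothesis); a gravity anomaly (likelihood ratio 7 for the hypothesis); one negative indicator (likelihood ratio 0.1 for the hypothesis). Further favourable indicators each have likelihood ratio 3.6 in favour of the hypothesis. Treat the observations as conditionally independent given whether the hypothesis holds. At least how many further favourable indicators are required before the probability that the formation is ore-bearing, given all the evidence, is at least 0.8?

5

Prior odds = (1/150)/(149/150) = 1/149.
Combined Bayes factor of the evidence already in hand = 2.4 × 7 × 0.1 = 1.68.
Odds after that evidence = (1/149) × 1.68 = 42/3725.
Target odds = 0.8/0.2 = 4.
Need 3.6ⁿ ≥ 4 ÷ (42/3725) = 7450/21.
3.6⁴ = 167.9616 falls short of 7450/21 but 3.6⁵ = 604.66176 reaches it, so n = 5.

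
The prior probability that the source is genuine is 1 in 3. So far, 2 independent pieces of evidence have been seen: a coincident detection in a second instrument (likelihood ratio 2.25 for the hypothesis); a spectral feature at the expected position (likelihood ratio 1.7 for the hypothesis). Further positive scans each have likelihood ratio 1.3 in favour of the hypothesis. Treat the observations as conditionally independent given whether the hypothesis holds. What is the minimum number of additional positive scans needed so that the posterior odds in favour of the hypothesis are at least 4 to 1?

Prior odds = (1/3)/(2/3) = 0.5.
Combined Bayes factor of the evidence already in hand = 2.25 × 1.7 = 3.825.
Odds after that evidence = 0.5 × 3.825 = 1.9125.
Target odds = 4.
Need 1.3ⁿ ≥ 4 ÷ 1.9125 = 320/153.
1.3² = 1.69 falls short of 320/153 but 1.3³ = 2.197 reaches it, so n = 3.

3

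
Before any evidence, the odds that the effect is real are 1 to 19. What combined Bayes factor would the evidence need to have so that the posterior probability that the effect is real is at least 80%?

76

Prior odds = 1/19.
Target odds = 0.8/0.2 = 4.
Required Bayes factor = 4 ÷ (1/19) = 76.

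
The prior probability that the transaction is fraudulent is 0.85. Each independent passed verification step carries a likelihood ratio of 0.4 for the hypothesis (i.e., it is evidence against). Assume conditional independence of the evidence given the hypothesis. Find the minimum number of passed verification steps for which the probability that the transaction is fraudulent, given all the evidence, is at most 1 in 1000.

Prior odds: 0.85 ÷ 0.15 = 17/3.
Likelihood ratio per passed verification step = 0.4.
Target odds: 0.001 ÷ 0.999 = 1/999.
Require 0.4ⁿ ≤ 1/999 ÷ (17/3) = 1/5661.
0.4⁹ = 512/1953125 is still above 1/5661 but 0.4¹⁰ = 1024/9765625 is at or below it, so n = 10.

10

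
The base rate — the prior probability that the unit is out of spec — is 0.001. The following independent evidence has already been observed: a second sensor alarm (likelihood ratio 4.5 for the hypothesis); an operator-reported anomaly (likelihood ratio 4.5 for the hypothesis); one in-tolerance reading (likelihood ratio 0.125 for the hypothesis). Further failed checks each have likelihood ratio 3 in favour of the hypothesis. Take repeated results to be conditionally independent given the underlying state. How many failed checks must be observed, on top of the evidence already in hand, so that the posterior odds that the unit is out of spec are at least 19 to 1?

Prior odds = 0.001/0.999 = 1/999.
Combined Bayes factor of the evidence already in hand = 4.5 × 4.5 × 0.125 = 2.53125.
Odds after that evidence = (1/999) × 2.53125 = 3/1184.
Target odds = 19.
Need 3ⁿ ≥ 19 ÷ (3/1184) = 22496/3.
3⁸ = 6561 falls short of 22496/3 but 3⁹ = 19683 reaches it, so n = 9.

9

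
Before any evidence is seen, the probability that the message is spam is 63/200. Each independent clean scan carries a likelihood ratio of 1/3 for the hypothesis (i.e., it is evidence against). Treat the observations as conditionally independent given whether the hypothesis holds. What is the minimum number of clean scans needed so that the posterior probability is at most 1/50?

3

Prior odds: 0.315 ÷ 0.685 = 63/137.
Likelihood ratio per clean scan = 1/3.
Target posterior odds = 0.02/0.98 = 1/49.
Need (63/137) × (1/3)ⁿ ≤ 1/49, i.e. (1/3)ⁿ ≤ 137/3087.
(1/3)² = 1/9 is still above 137/3087 but (1/3)³ = 1/27 is at or below it, so n = 3.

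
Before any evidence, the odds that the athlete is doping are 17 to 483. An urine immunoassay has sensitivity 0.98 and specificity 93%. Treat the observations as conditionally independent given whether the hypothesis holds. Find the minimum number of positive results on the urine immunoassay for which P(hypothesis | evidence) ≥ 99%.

Prior odds = 17/483.
False-positive rate = 1 − 0.93 = 0.07; likelihood ratio of a positive = 0.98/0.07 = 14.
Target posterior odds = 0.99/0.01 = 99.
Require 14ⁿ ≥ 99 ÷ (17/483) = 47817/17.
14³ = 2744 falls short of 47817/17 but 14⁴ = 38416 reaches it, so n = 4.

4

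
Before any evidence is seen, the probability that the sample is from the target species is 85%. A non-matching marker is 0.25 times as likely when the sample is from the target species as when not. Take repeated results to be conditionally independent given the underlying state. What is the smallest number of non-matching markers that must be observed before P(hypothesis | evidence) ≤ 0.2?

3

Prior odds = 0.85/0.15 = 17/3.
Likelihood ratio per non-matching marker = 0.25.
Target posterior odds = 0.2/0.8 = 0.25.
Require 0.25ⁿ ≤ 0.25 ÷ (17/3) = 3/68.
0.25² = 0.0625 is still above 3/68 but 0.25³ = 0.015625 is at or below it, so n = 3.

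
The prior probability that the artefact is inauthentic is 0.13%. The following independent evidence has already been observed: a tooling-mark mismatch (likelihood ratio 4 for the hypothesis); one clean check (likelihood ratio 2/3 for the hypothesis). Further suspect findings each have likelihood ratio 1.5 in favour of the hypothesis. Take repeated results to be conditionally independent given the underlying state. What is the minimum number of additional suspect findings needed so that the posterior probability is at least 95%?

22

Prior odds = 0.0013/0.9987 = 13/9987.
Combined Bayes factor of the evidence already in hand = 4 × (2/3) = 8/3.
Odds after that evidence = (13/9987) × 8/3 = 104/29961.
Target odds = 0.95/0.05 = 19.
Need 1.5ⁿ ≥ 19 ÷ (104/29961) = 569259/104.
1.5²¹ ≈4987.89 falls short of 569259/104 but 1.5²² ≈7481.83 reaches it, so n = 22.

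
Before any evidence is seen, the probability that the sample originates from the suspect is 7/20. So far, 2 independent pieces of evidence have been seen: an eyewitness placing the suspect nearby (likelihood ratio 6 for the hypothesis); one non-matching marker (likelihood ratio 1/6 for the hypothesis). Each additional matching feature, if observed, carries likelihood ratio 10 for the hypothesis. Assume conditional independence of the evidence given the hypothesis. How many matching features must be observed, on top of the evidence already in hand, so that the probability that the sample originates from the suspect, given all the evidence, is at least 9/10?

Prior odds = 0.35/0.65 = 7/13.
Combined Bayes factor of the evidence already in hand = 6 × (1/6) = 1.
Odds after that evidence = (7/13) × 1 = 7/13.
Target odds = 0.9/0.1 = 9.
Need 10ⁿ ≥ 9 ÷ (7/13) = 117/7.
10¹ = 10 falls short of 117/7 but 10² = 100 reaches it, so n = 2.

2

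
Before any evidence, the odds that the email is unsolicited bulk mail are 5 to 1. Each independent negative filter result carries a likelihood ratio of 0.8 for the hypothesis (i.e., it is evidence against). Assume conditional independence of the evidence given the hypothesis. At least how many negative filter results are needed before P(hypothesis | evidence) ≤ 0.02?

25

Prior odds = 5.
Likelihood ratio per negative filter result = 0.8.
Target posterior odds = 0.02/0.98 = 1/49.
Need 5 × 0.8ⁿ ≤ 1/49, i.e. 0.8ⁿ ≤ 1/245.
0.8²⁴ ≈0.00472237 is still above 1/245 but 0.8²⁵ ≈0.00377789 is at or below it, so n = 25.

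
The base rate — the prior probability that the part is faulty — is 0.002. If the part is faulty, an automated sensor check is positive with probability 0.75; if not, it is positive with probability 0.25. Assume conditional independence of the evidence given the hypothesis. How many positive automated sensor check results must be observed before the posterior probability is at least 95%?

9

Prior odds: 0.002 ÷ 0.998 = 1/499.
Likelihood ratio of a positive = 0.75/0.25 = 3.
Target posterior odds = 0.95/0.05 = 19.
Need (1/499) × 3ⁿ ≥ 19, i.e. 3ⁿ ≥ 9481.
3⁸ = 6561 falls short of 9481 but 3⁹ = 19683 reaches it, so n = 9.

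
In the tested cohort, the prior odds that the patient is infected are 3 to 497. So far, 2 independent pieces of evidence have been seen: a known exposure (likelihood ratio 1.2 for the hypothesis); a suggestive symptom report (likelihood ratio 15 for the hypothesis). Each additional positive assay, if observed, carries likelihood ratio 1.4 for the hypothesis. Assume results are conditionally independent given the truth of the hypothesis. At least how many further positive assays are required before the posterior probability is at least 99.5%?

Prior odds = 3/497.
Combined Bayes factor of the evidence already in hand = 1.2 × 15 = 18.
Odds after that evidence = (3/497) × 18 = 54/497.
Target odds = 0.995/0.005 = 199.
Need 1.4ⁿ ≥ 199 ÷ (54/497) = 98903/54.
1.4²² ≈1639.9 falls short of 98903/54 but 1.4²³ ≈2295.86 reaches it, so n = 23.

23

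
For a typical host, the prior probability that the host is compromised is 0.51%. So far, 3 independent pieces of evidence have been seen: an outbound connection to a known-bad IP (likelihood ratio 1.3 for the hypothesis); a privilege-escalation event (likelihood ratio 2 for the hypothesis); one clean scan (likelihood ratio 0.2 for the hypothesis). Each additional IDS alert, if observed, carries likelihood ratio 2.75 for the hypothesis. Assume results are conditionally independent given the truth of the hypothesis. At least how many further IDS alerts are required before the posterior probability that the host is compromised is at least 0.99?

11

Prior odds = 0.0051/0.9949 = 51/9949.
Combined Bayes factor of the evidence already in hand = 1.3 × 2 × 0.2 = 0.52.
Odds after that evidence = (51/9949) × 0.52 = 663/248725.
Target odds = 0.99/0.01 = 99.
Need 2.75ⁿ ≥ 99 ÷ (663/248725) = 8207925/221.
2.75¹⁰ ≈24735.9 falls short of 8207925/221 but 2.75¹¹ ≈68023.6 reaches it, so n = 11.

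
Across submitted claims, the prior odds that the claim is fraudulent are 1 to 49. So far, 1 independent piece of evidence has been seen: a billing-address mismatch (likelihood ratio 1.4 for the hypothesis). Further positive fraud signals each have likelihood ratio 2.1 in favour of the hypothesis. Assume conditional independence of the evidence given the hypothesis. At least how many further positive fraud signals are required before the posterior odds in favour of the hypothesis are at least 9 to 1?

Prior odds = 1/49.
Bayes factor of the evidence already in hand = 1.4.
Odds after that evidence = (1/49) × 1.4 = 1/35.
Target odds = 9.
Need 2.1ⁿ ≥ 9 ÷ (1/35) = 315.
2.1⁷ ≈180.109 falls short of 315 but 2.1⁸ ≈378.229 reaches it, so n = 8.

8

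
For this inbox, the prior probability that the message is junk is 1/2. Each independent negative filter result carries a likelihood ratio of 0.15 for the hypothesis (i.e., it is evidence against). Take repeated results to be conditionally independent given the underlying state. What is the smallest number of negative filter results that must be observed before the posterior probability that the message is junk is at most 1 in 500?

4

Prior odds: 0.5 ÷ 0.5 = 1.
Likelihood ratio per negative filter result = 0.15.
Target posterior odds = 0.002/0.998 = 1/499.
Need 1 × 0.15ⁿ ≤ 1/499, i.e. 0.15ⁿ ≤ 1/499.
0.15³ = 0.003375 is still above 1/499 but 0.15⁴ = 81/160000 is at or below it, so n = 4.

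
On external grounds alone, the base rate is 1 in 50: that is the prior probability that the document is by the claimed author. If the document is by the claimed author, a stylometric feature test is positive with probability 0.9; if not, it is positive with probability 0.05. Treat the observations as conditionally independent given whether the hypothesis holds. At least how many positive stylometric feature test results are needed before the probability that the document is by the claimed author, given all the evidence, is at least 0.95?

3

Prior odds = 0.02/0.98 = 1/49.
Likelihood ratio of a positive = 0.9/0.05 = 18.
Target posterior odds = 0.95/0.05 = 19.
Require 18ⁿ ≥ 19 ÷ (1/49) = 931.
18² = 324 falls short of 931 but 18³ = 5832 reaches it, so n = 3.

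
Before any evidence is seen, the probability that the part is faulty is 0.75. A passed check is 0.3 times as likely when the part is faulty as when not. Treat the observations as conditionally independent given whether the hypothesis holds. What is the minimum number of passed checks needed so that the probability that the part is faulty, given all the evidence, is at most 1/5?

Prior odds = 0.75/0.25 = 3.
Likelihood ratio per passed check = 0.3.
Target posterior odds = 0.2/0.8 = 0.25.
Need 3 × 0.3ⁿ ≤ 0.25, i.e. 0.3ⁿ ≤ 1/12.
0.3² = 0.09 is still above 1/12 but 0.3³ = 0.027 is at or below it, so n = 3.

3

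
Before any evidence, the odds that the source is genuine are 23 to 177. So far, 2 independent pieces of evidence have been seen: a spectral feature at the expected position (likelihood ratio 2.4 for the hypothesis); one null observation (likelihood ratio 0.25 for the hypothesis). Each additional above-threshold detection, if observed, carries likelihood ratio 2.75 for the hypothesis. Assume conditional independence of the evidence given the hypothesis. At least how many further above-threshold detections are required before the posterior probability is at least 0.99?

Prior odds = 23/177.
Combined Bayes factor of the evidence already in hand = 2.4 × 0.25 = 0.6.
Odds after that evidence = (23/177) × 0.6 = 23/295.
Target odds = 0.99/0.01 = 99.
Need 2.75ⁿ ≥ 99 ÷ (23/295) = 29205/23.
2.75⁷ = 19487171/16384 falls short of 29205/23 but 2.75⁸ = 214358881/65536 reaches it, so n = 8.

8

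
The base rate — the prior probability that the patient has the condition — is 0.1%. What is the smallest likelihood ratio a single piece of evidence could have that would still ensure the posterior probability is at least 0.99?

98901

Prior odds = 0.001/0.999 = 1/999.
Target odds = 0.99/0.01 = 99.
Required Bayes factor = 99 ÷ (1/999) = 98901.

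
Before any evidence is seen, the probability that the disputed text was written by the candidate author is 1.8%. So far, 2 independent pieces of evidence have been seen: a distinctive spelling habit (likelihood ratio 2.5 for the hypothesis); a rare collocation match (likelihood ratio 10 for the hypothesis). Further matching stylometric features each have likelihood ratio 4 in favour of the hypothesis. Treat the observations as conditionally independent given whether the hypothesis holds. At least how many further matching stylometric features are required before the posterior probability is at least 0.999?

Prior odds = 0.018/0.982 = 9/491.
Combined Bayes factor of the evidence already in hand = 2.5 × 10 = 25.
Odds after that evidence = (9/491) × 25 = 225/491.
Target odds = 0.999/0.001 = 999.
Need 4ⁿ ≥ 999 ÷ (225/491) = 2180.04.
4⁵ = 1024 falls short of 2180.04 but 4⁶ = 4096 reaches it, so n = 6.

6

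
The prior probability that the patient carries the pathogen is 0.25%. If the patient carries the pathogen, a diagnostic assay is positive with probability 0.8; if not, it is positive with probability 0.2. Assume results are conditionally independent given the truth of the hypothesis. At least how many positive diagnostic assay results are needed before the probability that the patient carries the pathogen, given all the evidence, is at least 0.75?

Prior odds: 0.0025 ÷ 0.9975 = 1/399.
Likelihood ratio of a positive = 0.8/0.2 = 4.
Target posterior odds = 0.75/0.25 = 3.
Need (1/399) × 4ⁿ ≥ 3, i.e. 4ⁿ ≥ 1197.
4⁵ = 1024 falls short of 1197 but 4⁶ = 4096 reaches it, so n = 6.

6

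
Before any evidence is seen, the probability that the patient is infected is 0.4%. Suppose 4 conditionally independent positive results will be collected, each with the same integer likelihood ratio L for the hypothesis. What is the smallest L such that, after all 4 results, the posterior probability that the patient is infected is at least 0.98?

11

Prior odds = 0.004/0.996 = 1/249.
Target odds = 0.98/0.02 = 49.
Need L⁴ ≥ 49 ÷ (1/249) = 12201.
10⁴ = 10000 < 12201 ≤ 14641 = 11⁴, so L = 11.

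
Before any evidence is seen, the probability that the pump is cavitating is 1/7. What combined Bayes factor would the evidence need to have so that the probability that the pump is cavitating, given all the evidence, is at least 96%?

Prior odds = (1/7)/(6/7) = 1/6.
Target odds = 0.96/0.04 = 24.
Required Bayes factor = 24 ÷ (1/6) = 144.

144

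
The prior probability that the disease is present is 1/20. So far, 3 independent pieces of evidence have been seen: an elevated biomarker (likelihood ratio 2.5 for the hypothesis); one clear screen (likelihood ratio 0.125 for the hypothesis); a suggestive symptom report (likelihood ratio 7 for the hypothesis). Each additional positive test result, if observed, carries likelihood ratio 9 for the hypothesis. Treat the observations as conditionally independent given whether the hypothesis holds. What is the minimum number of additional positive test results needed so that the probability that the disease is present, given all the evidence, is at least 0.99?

4

Prior odds = 0.05/0.95 = 1/19.
Combined Bayes factor of the evidence already in hand = 2.5 × 0.125 × 7 = 2.1875.
Odds after that evidence = (1/19) × 2.1875 = 35/304.
Target odds = 0.99/0.01 = 99.
Need 9ⁿ ≥ 99 ÷ (35/304) = 30096/35.
9³ = 729 falls short of 30096/35 but 9⁴ = 6561 reaches it, so n = 4.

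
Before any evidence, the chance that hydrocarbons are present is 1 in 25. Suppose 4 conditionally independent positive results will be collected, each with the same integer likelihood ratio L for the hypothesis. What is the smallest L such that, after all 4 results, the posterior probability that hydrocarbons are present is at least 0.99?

7

Prior odds = 0.04/0.96 = 1/24.
Target odds = 0.99/0.01 = 99.
Need L⁴ ≥ 99 ÷ (1/24) = 2376.
6⁴ = 1296 < 2376 ≤ 2401 = 7⁴, so L = 7.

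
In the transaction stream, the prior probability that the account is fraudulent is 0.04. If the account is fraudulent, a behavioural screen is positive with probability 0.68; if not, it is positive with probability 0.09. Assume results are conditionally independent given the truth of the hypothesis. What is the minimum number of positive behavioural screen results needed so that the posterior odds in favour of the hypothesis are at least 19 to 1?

4

Prior odds = 0.04/0.96 = 1/24.
Likelihood ratio of a positive = 0.68/0.09 = 68/9.
Target odds = 19.
Require (68/9)ⁿ ≥ 19 ÷ (1/24) = 456.
(68/9)³ = 314432/729 falls short of 456 but (68/9)⁴ = 21381376/6561 reaches it, so n = 4.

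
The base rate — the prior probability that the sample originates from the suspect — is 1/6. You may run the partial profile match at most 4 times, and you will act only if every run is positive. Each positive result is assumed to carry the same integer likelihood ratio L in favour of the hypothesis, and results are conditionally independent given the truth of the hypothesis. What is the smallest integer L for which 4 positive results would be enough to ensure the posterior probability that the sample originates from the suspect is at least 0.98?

4

Prior odds = (1/6)/(5/6) = 0.2.
Target odds = 0.98/0.02 = 49.
Need L⁴ ≥ 49 ÷ 0.2 = 245.
3⁴ = 81 < 245 ≤ 256 = 4⁴, so L = 4.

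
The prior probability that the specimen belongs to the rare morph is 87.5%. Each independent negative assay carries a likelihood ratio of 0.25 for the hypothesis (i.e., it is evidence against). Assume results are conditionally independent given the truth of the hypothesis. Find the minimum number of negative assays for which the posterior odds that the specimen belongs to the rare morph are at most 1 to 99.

Prior odds: 0.875 ÷ 0.125 = 7.
Likelihood ratio per negative assay = 0.25.
Target odds = 1/99.
Need 7 × 0.25ⁿ ≤ 1/99, i.e. 0.25ⁿ ≤ 1/693.
0.25⁴ = 0.00390625 is still above 1/693 but 0.25⁵ = 1/1024 is at or below it, so n = 5.

5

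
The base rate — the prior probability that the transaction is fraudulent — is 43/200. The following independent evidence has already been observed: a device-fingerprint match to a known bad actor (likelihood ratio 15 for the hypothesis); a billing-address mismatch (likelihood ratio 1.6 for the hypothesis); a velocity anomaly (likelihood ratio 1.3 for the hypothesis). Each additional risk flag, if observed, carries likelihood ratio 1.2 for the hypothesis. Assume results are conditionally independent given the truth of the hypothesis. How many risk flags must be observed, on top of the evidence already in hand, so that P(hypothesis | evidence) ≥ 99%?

14

Prior odds = 0.215/0.785 = 43/157.
Combined Bayes factor of the evidence already in hand = 15 × 1.6 × 1.3 = 31.2.
Odds after that evidence = (43/157) × 31.2 = 6708/785.
Target odds = 0.99/0.01 = 99.
Need 1.2ⁿ ≥ 99 ÷ (6708/785) = 25905/2236.
1.2¹³ ≈10.6993 falls short of 25905/2236 but 1.2¹⁴ ≈12.8392 reaches it, so n = 14.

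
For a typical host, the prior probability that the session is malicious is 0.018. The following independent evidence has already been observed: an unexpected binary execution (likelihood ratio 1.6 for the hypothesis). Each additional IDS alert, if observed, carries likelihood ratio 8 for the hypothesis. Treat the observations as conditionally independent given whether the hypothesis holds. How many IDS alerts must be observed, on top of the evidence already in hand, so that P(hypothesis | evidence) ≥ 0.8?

Prior odds = 0.018/0.982 = 9/491.
Bayes factor of the evidence already in hand = 1.6.
Odds after that evidence = (9/491) × 1.6 = 72/2455.
Target odds = 0.8/0.2 = 4.
Need 8ⁿ ≥ 4 ÷ (72/2455) = 2455/18.
8² = 64 falls short of 2455/18 but 8³ = 512 reaches it, so n = 3.

3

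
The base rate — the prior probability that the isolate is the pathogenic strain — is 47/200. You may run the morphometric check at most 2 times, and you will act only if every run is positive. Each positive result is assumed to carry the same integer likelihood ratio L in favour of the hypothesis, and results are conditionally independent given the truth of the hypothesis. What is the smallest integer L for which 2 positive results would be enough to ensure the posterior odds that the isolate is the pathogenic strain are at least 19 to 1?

Prior odds = 0.235/0.765 = 47/153.
Target odds = 19.
Need L² ≥ 19 ÷ (47/153) = 2907/47.
7² = 49 < 2907/47 ≤ 64 = 8², so L = 8.

8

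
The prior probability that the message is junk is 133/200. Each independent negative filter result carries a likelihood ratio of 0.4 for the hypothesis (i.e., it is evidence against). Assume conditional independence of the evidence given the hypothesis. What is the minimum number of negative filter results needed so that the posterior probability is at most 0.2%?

Prior odds: 0.665 ÷ 0.335 = 133/67.
Likelihood ratio per negative filter result = 0.4.
Target posterior odds = 0.002/0.998 = 1/499.
Require 0.4ⁿ ≤ 1/499 ÷ (133/67) = 67/66367.
0.4⁷ = 128/78125 is still above 67/66367 but 0.4⁸ = 256/390625 is at or below it, so n = 8.

8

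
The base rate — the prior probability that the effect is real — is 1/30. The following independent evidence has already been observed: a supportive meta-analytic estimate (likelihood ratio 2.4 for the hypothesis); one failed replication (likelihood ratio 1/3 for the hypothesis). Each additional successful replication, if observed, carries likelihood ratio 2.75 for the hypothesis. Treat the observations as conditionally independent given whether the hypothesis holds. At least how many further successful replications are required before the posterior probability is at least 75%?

5

Prior odds = (1/30)/(29/30) = 1/29.
Combined Bayes factor of the evidence already in hand = 2.4 × (1/3) = 0.8.
Odds after that evidence = (1/29) × 0.8 = 4/145.
Target odds = 0.75/0.25 = 3.
Need 2.75ⁿ ≥ 3 ÷ (4/145) = 108.75.
2.75⁴ = 57.19140625 falls short of 108.75 but 2.75⁵ = 161051/1024 reaches it, so n = 5.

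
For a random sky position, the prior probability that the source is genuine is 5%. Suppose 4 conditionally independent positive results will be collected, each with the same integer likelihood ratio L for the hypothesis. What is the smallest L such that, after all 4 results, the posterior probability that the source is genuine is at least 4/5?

Prior odds = 0.05/0.95 = 1/19.
Target odds = 0.8/0.2 = 4.
Need L⁴ ≥ 4 ÷ (1/19) = 76.
2⁴ = 16 < 76 ≤ 81 = 3⁴, so L = 3.

3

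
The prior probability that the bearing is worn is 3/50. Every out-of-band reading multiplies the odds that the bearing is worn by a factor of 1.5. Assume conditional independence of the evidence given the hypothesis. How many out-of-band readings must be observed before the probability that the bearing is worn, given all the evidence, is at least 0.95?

Prior odds: 0.06 ÷ 0.94 = 3/47.
Likelihood ratio per out-of-band reading = 1.5.
Target odds: 0.95 ÷ 0.05 = 19.
Require 1.5ⁿ ≥ 19 ÷ (3/47) = 893/3.
1.5¹⁴ = 4782969/16384 falls short of 893/3 but 1.5¹⁵ = 14348907/32768 reaches it, so n = 15.

15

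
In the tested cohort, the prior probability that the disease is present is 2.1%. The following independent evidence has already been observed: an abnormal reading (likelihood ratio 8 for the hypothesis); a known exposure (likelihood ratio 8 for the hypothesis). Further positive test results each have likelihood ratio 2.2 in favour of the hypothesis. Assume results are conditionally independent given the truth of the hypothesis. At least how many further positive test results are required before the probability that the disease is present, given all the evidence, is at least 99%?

6

Prior odds = 0.021/0.979 = 21/979.
Combined Bayes factor of the evidence already in hand = 8 × 8 = 64.
Odds after that evidence = (21/979) × 64 = 1344/979.
Target odds = 0.99/0.01 = 99.
Need 2.2ⁿ ≥ 99 ÷ (1344/979) = 32307/448.
2.2⁵ = 51.53632 falls short of 32307/448 but 2.2⁶ = 1771561/15625 reaches it, so n = 6.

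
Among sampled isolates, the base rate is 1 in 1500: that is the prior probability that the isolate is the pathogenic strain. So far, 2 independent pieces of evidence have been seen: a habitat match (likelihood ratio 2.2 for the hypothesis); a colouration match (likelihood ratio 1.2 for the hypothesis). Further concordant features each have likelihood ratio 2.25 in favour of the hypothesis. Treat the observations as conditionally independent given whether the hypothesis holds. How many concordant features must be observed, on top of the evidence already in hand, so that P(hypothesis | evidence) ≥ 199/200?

Prior odds = (1/1500)/(1499/1500) = 1/1499.
Combined Bayes factor of the evidence already in hand = 2.2 × 1.2 = 2.64.
Odds after that evidence = (1/1499) × 2.64 = 66/37475.
Target odds = 0.995/0.005 = 199.
Need 2.25ⁿ ≥ 199 ÷ (66/37475) = 7457525/66.
2.25¹⁴ ≈85222.7 falls short of 7457525/66 but 2.25¹⁵ ≈191751 reaches it, so n = 15.

15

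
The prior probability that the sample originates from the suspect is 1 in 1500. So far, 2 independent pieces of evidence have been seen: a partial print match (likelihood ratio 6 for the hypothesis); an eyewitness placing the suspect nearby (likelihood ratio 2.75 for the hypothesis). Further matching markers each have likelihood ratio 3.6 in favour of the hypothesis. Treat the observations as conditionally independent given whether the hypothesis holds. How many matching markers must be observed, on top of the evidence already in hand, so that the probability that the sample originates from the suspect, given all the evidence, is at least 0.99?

8

Prior odds = (1/1500)/(1499/1500) = 1/1499.
Combined Bayes factor of the evidence already in hand = 6 × 2.75 = 16.5.
Odds after that evidence = (1/1499) × 16.5 = 33/2998.
Target odds = 0.99/0.01 = 99.
Need 3.6ⁿ ≥ 99 ÷ (33/2998) = 8994.
3.6⁷ = 612220032/78125 falls short of 8994 but 3.6⁸ ≈28211.1 reaches it, so n = 8.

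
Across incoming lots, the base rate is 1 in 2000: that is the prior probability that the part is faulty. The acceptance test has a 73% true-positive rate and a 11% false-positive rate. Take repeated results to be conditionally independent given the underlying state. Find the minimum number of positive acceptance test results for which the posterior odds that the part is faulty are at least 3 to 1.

Prior odds: 0.0005 ÷ 0.9995 = 1/1999.
Likelihood ratio of a positive result = 0.73/0.11 = 73/11.
Target odds = 3.
Need (1/1999) × (73/11)ⁿ ≥ 3, i.e. (73/11)ⁿ ≥ 5997.
(73/11)⁴ = 28398241/14641 falls short of 5997 but (73/11)⁵ ≈12872.1 reaches it, so n = 5.

5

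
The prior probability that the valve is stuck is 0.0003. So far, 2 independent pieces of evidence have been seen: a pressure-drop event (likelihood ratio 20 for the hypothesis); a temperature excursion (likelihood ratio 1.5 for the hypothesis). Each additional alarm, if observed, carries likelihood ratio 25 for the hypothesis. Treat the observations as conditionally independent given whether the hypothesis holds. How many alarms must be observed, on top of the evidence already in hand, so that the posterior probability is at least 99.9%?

Prior odds = 0.0003/0.9997 = 3/9997.
Combined Bayes factor of the evidence already in hand = 20 × 1.5 = 30.
Odds after that evidence = (3/9997) × 30 = 90/9997.
Target odds = 0.999/0.001 = 999.
Need 25ⁿ ≥ 999 ÷ (90/9997) = 110966.7.
25³ = 15625 falls short of 110966.7 but 25⁴ = 390625 reaches it, so n = 4.

4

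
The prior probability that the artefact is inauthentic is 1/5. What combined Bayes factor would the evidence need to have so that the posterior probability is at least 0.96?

Prior odds = 0.2/0.8 = 0.25.
Target odds = 0.96/0.04 = 24.
Required Bayes factor = 24 ÷ 0.25 = 96.

96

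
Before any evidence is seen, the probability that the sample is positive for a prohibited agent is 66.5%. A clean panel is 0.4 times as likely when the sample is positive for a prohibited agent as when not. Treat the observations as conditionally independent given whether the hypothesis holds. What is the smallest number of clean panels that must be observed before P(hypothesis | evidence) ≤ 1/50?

Prior odds: 0.665 ÷ 0.335 = 133/67.
Likelihood ratio per clean panel = 0.4.
Target odds: 0.02 ÷ 0.98 = 1/49.
Require 0.4ⁿ ≤ 1/49 ÷ (133/67) = 67/6517.
0.4⁴ = 0.0256 is still above 67/6517 but 0.4⁵ = 0.01024 is at or below it, so n = 5.

5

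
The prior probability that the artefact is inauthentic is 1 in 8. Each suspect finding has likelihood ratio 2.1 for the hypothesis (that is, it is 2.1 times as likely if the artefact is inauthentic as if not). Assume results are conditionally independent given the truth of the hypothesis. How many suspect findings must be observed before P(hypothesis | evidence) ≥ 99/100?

Prior odds: 0.125 ÷ 0.875 = 1/7.
Likelihood ratio per suspect finding = 2.1.
Target odds: 0.99 ÷ 0.01 = 99.
Need (1/7) × 2.1ⁿ ≥ 99, i.e. 2.1ⁿ ≥ 693.
2.1⁸ ≈378.229 falls short of 693 but 2.1⁹ ≈794.28 reaches it, so n = 9.

9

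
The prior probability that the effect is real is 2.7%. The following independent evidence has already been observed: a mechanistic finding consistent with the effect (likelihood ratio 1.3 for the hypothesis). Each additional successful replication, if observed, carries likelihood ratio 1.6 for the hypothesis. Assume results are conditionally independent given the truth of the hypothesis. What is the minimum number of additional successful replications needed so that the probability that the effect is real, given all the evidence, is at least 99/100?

Prior odds = 0.027/0.973 = 27/973.
Bayes factor of the evidence already in hand = 1.3.
Odds after that evidence = (27/973) × 1.3 = 351/9730.
Target odds = 0.99/0.01 = 99.
Need 1.6ⁿ ≥ 99 ÷ (351/9730) = 107030/39.
1.6¹⁶ ≈1844.67 falls short of 107030/39 but 1.6¹⁷ ≈2951.48 reaches it, so n = 17.

17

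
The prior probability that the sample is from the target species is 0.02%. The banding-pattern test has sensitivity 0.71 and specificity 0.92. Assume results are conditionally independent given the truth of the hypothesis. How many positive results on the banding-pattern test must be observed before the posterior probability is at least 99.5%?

Prior odds: 0.0002 ÷ 0.9998 = 1/4999.
False-positive rate = 1 − 0.92 = 0.08; likelihood ratio of a positive = 0.71/0.08 = 8.875.
Target odds: 0.995 ÷ 0.005 = 199.
Need (1/4999) × 8.875ⁿ ≥ 199, i.e. 8.875ⁿ ≥ 994801.
8.875⁶ ≈488664 falls short of 994801 but 8.875⁷ ≈4.33689e+06 reaches it, so n = 7.

7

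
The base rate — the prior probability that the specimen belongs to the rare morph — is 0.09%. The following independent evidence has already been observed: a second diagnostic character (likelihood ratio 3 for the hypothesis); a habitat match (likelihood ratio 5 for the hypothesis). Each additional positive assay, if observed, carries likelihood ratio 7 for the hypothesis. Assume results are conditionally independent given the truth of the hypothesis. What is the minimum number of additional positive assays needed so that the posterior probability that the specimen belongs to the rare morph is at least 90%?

4

Prior odds = 0.0009/0.9991 = 9/9991.
Combined Bayes factor of the evidence already in hand = 3 × 5 = 15.
Odds after that evidence = (9/9991) × 15 = 135/9991.
Target odds = 0.9/0.1 = 9.
Need 7ⁿ ≥ 9 ÷ (135/9991) = 9991/15.
7³ = 343 falls short of 9991/15 but 7⁴ = 2401 reaches it, so n = 4.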